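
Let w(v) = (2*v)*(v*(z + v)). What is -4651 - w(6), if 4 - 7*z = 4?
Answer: -5083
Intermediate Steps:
z = 0 (z = 4/7 - 1/7*4 = 4/7 - 4/7 = 0)
w(v) = 2*v**3 (w(v) = (2*v)*(v*(0 + v)) = (2*v)*(v*v) = (2*v)*v**2 = 2*v**3)
-4651 - w(6) = -4651 - 2*6**3 = -4651 - 2*216 = -4651 - 1*432 = -4651 - 432 = -5083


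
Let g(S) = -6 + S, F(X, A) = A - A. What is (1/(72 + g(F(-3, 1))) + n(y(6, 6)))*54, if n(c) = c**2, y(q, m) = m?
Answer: 21393/11 ≈ 1944.8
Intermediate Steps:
F(X, A) = 0
(1/(72 + g(F(-3, 1))) + n(y(6, 6)))*54 = (1/(72 + (-6 + 0)) + 6**2)*54 = (1/(72 - 6) + 36)*54 = (1/66 + 36)*54 = (2377/66)*54 = 21393/11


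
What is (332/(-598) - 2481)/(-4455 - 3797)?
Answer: 741985/2467348 ≈ 0.30072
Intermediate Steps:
(332/(-598) - 2481)/(-4455 - 3797) = (332*(-1/598) - 2481)/(-8252) = (-166/299 - 2481)*(-1/8252) = -741985/299*(-1/8252) = 741985/2467348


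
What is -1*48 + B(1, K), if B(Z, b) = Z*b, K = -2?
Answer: -50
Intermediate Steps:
-1*48 + B(1, K) = -1*48 + 1*(-2) = -48 - 2 = -50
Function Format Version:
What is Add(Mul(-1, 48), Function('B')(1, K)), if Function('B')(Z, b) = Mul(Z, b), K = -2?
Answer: -50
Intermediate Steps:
Add(Mul(-1, 48), Function('B')(1, K)) = Add(Mul(-1, 48), Mul(1, -2)) = Add(-48, -2) = -50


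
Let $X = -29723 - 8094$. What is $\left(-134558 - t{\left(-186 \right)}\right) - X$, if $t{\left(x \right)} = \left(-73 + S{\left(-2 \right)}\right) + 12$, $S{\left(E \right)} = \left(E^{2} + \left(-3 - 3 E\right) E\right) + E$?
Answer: $-96676$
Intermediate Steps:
$S{\left(E \right)} = E + E^{2} + E \left(-3 - 3 E\right)$ ($S{\left(E \right)} = \left(E^{2} + E \left(-3 - 3 E\right)\right) + E = E + E^{2} + E \left(-3 - 3 E\right)$)
$t{\left(x \right)} = -65$ ($t{\left(x \right)} = \left(-73 - - 4 \left(1 - 2\right)\right) + 12 = \left(-73 - \left(-4\right) \left(-1\right)\right) + 12 = \left(-73 - 4\right) + 12 = -77 + 12 = -65$)
$X = -37817$
$\left(-134558 - t{\left(-186 \right)}\right) - X = \left(-134558 - -65\right) - -37817 = \left(-134558 + 65\right) + 37817 = -134493 + 37817 = -96676$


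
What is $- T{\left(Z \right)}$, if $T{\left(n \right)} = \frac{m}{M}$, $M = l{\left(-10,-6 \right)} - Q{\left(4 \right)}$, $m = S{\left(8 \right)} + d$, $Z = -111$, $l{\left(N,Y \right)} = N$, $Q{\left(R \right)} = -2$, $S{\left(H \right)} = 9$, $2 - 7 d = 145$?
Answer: $- \frac{10}{7} \approx -1.4286$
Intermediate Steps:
$d = - \frac{143}{7}$ ($d = \frac{2}{7} - \frac{145}{7} = - \frac{143}{7} \approx -20.429$)
$m = - \frac{80}{7}$ ($m = 9 - \frac{143}{7} = - \frac{80}{7} \approx -11.429$)
$M = -8$ ($M = -10 - -2 = -10 + 2 = -8$)
$T{\left(n \right)} = \frac{10}{7}$ ($T{\left(n \right)} = - \frac{80}{7 \left(-8\right)} = \left(- \frac{80}{7}\right) \left(- \frac{1}{8}\right) = \frac{10}{7}$)
$- T{\left(Z \right)} = \left(-1\right) \frac{10}{7} = - \frac{10}{7}$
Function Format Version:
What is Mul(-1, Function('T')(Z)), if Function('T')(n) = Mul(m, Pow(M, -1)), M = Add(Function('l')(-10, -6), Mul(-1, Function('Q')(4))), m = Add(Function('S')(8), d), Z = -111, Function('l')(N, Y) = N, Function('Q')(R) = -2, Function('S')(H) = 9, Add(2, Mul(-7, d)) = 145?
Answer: Rational(-10, 7) ≈ -1.4286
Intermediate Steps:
d = Rational(-143, 7) (d = Add(Rational(2, 7), Mul(Rational(-1, 7), 145)) = Add(Rational(2, 7), Rational(-145, 7)) = Rational(-143, 7) ≈ -20.429)
m = Rational(-80, 7) (m = Add(9, Rational(-143, 7)) = Rational(-80, 7) ≈ -11.429)
M = -8 (M = Add(-10, Mul(-1, -2)) = Add(-10, 2) = -8)
Function('T')(n) = Rational(10, 7) (Function('T')(n) = Mul(Rational(-80, 7), Pow(-8, -1)) = Mul(Rational(-80, 7), Rational(-1, 8)) = Rational(10, 7))
Mul(-1, Function('T')(Z)) = Mul(-1, Rational(10, 7)) = Rational(-10, 7)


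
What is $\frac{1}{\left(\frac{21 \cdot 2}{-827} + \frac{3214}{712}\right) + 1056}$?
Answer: $\frac{294412}{312213109} \approx 0.00094298$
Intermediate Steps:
$\frac{1}{\left(\frac{21 \cdot 2}{-827} + \frac{3214}{712}\right) + 1056} = \frac{1}{\left(42 \left(- \frac{1}{827}\right) + 3214 \cdot \frac{1}{712}\right) + 1056} = \frac{1}{\left(- \frac{42}{827} + \frac{1607}{356}\right) + 1056} = \frac{1}{\frac{1314037}{294412} + 1056} = \frac{1}{\frac{312213109}{294412}} = \frac{294412}{312213109}$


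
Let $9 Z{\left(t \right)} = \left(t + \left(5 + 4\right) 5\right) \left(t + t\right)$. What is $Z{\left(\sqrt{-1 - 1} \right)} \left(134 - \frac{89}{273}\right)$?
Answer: $- \frac{145972}{2457} + \frac{364930 i \sqrt{2}}{273} \approx -59.411 + 1890.4 i$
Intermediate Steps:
$Z{\left(t \right)} = \frac{2 t \left(45 + t\right)}{9}$ ($Z{\left(t \right)} = \frac{\left(t + \left(5 + 4\right) 5\right) \left(t + t\right)}{9} = \frac{\left(t + 9 \cdot 5\right) 2 t}{9} = \frac{\left(t + 45\right) 2 t}{9} = \frac{\left(45 + t\right) 2 t}{9} = \frac{2 t \left(45 + t\right)}{9}$)
$Z{\left(\sqrt{-1 - 1} \right)} \left(134 - \frac{89}{273}\right) = \frac{2 \sqrt{-1 - 1} \left(45 + \sqrt{-1 - 1}\right)}{9} \left(134 - \frac{89}{273}\right) = \frac{2 \sqrt{-2} \left(45 + \sqrt{-2}\right)}{9} \left(134 - \frac{89}{273}\right) = \frac{2 i \sqrt{2} \left(45 + i \sqrt{2}\right)}{9} \left(134 - \frac{89}{273}\right) = \frac{2 i \sqrt{2} \left(45 + i \sqrt{2}\right)}{9} \cdot \frac{36493}{273} = \frac{72986 i \sqrt{2} \left(45 + i \sqrt{2}\right)}{2457}$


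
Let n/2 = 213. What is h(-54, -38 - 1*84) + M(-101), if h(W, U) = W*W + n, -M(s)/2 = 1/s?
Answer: 337544/101 ≈ 3342.0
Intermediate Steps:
n = 426 (n = 2*213 = 426)
M(s) = -2/s
h(W, U) = 426 + W² (h(W, U) = W*W + 426 = W² + 426 = 426 + W²)
h(-54, -38 - 1*84) + M(-101) = (426 + (-54)²) - 2/(-101) = (426 + 2916) - 2*(-1/101) = 3342 + 2/101 = 337544/101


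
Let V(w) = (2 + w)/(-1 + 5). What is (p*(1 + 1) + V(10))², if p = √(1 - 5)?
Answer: -7 + 24*I ≈ -7.0 + 24.0*I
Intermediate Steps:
p = 2*I (p = √(-4) = 2*I ≈ 2.0*I)
V(w) = ½ + w/4 (V(w) = (2 + w)/4 = (2 + w)*(¼) = ½ + w/4)
(p*(1 + 1) + V(10))² = ((2*I)*(1 + 1) + (½ + (¼)*10))² = ((2*I)*2 + (½ + 5/2))² = (4*I + 3)² = (3 + 4*I)²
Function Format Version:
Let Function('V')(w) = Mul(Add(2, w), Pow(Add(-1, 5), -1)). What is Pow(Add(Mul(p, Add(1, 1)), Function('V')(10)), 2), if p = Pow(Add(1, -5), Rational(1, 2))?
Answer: Add(-7, Mul(24, I)) ≈ Add(-7.0000, Mul(24.000, I))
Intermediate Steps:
p = Mul(2, I) (p = Pow(-4, Rational(1, 2)) = Mul(2, I) ≈ Mul(2.0000, I))
Function('V')(w) = Add(Rational(1, 2), Mul(Rational(1, 4), w)) (Function('V')(w) = Mul(Add(2, w), Pow(4, -1)) = Mul(Add(2, w), Rational(1, 4)) = Add(Rational(1, 2), Mul(Rational(1, 4), w)))
Pow(Add(Mul(p, Add(1, 1)), Function('V')(10)), 2) = Pow(Add(Mul(Mul(2, I), Add(1, 1)), Add(Rational(1, 2), Mul(Rational(1, 4), 10))), 2) = Pow(Add(Mul(Mul(2, I), 2), Add(Rational(1, 2), Rational(5, 2))), 2) = Pow(Add(Mul(4, I), 3), 2) = Pow(Add(3, Mul(4, I)), 2)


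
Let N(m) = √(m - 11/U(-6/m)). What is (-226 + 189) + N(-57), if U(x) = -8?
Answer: -37 + I*√890/4 ≈ -37.0 + 7.4582*I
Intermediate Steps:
N(m) = √(11/8 + m) (N(m) = √(m - 11/(-8)) = √(m - 11*(-⅛)) = √(m + 11/8) = √(11/8 + m))
(-226 + 189) + N(-57) = (-226 + 189) + √(22 + 16*(-57))/4 = -37 + √(22 - 912)/4 = -37 + √(-890)/4 = -37 + (I*√890)/4 = -37 + I*√890/4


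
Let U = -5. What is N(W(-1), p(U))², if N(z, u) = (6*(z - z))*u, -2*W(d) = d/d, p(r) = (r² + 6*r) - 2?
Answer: 0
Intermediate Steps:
p(r) = -2 + r² + 6*r
W(d) = -½ (W(d) = -d/(2*d) = -½*1 = -½)
N(z, u) = 0 (N(z, u) = (6*0)*u = 0*u = 0)
N(W(-1), p(U))² = 0² = 0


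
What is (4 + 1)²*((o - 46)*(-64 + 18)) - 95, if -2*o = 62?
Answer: 88455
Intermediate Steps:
o = -31 (o = -½*62 = -31)
(4 + 1)²*((o - 46)*(-64 + 18)) - 95 = (4 + 1)²*((-31 - 46)*(-64 + 18)) - 95 = 5²*(-77*(-46)) - 95 = 25*3542 - 95 = 88550 - 95 = 88455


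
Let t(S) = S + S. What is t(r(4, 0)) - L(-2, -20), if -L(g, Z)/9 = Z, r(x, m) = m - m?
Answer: -180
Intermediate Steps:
r(x, m) = 0
t(S) = 2*S
L(g, Z) = -9*Z
t(r(4, 0)) - L(-2, -20) = 2*0 - (-9)*(-20) = 0 - 1*180 = 0 - 180 = -180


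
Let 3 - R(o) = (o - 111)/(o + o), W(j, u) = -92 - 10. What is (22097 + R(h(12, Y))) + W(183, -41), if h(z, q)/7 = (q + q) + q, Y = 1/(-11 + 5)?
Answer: 307743/14 ≈ 21982.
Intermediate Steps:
Y = -1/6 (Y = 1/(-6) = -1/6 ≈ -0.16667)
h(z, q) = 21*q (h(z, q) = 7*((q + q) + q) = 7*(2*q + q) = 7*(3*q) = 21*q)
W(j, u) = -102
R(o) = 3 - (-111 + o)/(2*o) (R(o) = 3 - (o - 111)/(o + o) = 3 - (-111 + o)/(2*o))
(22097 + R(h(12, Y))) + W(183, -41) = (22097 + (111 + 5*(21*(-1/6)))/(2*((21*(-1/6))))) - 102 = (22097 + (111 + 5*(-7/2))/(2*(-7/2))) - 102 = (22097 + (1/2)*(-2/7)*(111 - 35/2)) - 102 = (22097 + (1/2)*(-2/7)*(187/2)) - 102 = (22097 - 187/14) - 102 = 309171/14 - 102 = 307743/14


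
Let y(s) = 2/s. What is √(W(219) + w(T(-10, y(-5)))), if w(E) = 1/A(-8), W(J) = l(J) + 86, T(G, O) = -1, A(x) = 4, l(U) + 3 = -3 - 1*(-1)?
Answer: 5*√13/2 ≈ 9.0139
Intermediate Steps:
l(U) = -5 (l(U) = -3 + (-3 - 1*(-1)) = -3 + (-3 + 1) = -3 - 2 = -5)
W(J) = 81 (W(J) = -5 + 86 = 81)
w(E) = ¼ (w(E) = 1/4 = ¼)
√(W(219) + w(T(-10, y(-5)))) = √(81 + ¼) = √(325/4) = 5*√13/2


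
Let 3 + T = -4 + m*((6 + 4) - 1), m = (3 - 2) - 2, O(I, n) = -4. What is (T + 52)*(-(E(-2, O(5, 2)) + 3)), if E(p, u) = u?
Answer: 36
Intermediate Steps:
m = -1 (m = 1 - 2 = -1)
T = -16 (T = -3 + (-4 - ((6 + 4) - 1)) = -3 + (-4 - (10 - 1)) = -3 + (-4 - 1*9) = -3 + (-4 - 9) = -3 - 13 = -16)
(T + 52)*(-(E(-2, O(5, 2)) + 3)) = (-16 + 52)*(-(-4 + 3)) = 36*(-1*(-1)) = 36*1 = 36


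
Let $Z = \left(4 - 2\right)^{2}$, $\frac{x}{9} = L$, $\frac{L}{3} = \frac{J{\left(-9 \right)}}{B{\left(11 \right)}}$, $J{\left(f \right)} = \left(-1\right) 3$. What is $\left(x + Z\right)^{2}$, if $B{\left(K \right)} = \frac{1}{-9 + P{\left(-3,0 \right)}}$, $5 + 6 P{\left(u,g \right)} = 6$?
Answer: $\frac{2070721}{4} \approx 5.1768 \cdot 10^{5}$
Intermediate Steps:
$P{\left(u,g \right)} = \frac{1}{6}$ ($P{\left(u,g \right)} = - \frac{5}{6} + \frac{1}{6} \cdot 6 = - \frac{5}{6} + 1 = \frac{1}{6}$)
$B{\left(K \right)} = - \frac{6}{53}$ ($B{\left(K \right)} = \frac{1}{-9 + \frac{1}{6}} = \frac{1}{- \frac{53}{6}} = - \frac{6}{53}$)
$J{\left(f \right)} = -3$
$L = \frac{159}{2}$ ($L = 3 \left(- \frac{3}{- \frac{6}{53}}\right) = 3 \left(\left(-3\right) \left(- \frac{53}{6}\right)\right) = 3 \cdot \frac{53}{2} = \frac{159}{2} \approx 79.5$)
$x = \frac{1431}{2}$ ($x = 9 \cdot \frac{159}{2} = \frac{1431}{2} \approx 715.5$)
$Z = 4$ ($Z = 2^{2} = 4$)
$\left(x + Z\right)^{2} = \left(\frac{1431}{2} + 4\right)^{2} = \left(\frac{1439}{2}\right)^{2} = \frac{2070721}{4}$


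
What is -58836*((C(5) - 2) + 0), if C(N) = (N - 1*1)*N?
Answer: -1059048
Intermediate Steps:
C(N) = N*(-1 + N) (C(N) = (N - 1)*N = (-1 + N)*N = N*(-1 + N))
-58836*((C(5) - 2) + 0) = -58836*((5*(-1 + 5) - 2) + 0) = -58836*((5*4 - 2) + 0) = -58836*((20 - 2) + 0) = -58836*(18 + 0) = -58836*18 = -1059048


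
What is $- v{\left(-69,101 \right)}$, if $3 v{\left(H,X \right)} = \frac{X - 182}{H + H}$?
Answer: $- \frac{9}{46} \approx -0.19565$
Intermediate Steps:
$v{\left(H,X \right)} = \frac{-182 + X}{6 H}$ ($v{\left(H,X \right)} = \frac{\left(X - 182\right) \frac{1}{H + H}}{3} = \frac{\left(-182 + X\right) \frac{1}{2 H}}{3} = \frac{\frac{1}{2} \frac{1}{H} \left(-182 + X\right)}{3} = \frac{-182 + X}{6 H}$)
$- v{\left(-69,101 \right)} = - \frac{-182 + 101}{6 \left(-69\right)} = - \frac{\left(-1\right) \left(-81\right)}{6 \cdot 69} = \left(-1\right) \frac{9}{46} = - \frac{9}{46}$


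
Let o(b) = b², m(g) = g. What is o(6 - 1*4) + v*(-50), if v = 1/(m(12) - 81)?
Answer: 326/69 ≈ 4.7246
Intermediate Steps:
v = -1/69 (v = 1/(12 - 81) = 1/(-69) = -1/69 ≈ -0.014493)
o(6 - 1*4) + v*(-50) = (6 - 1*4)² - 1/69*(-50) = (6 - 4)² + 50/69 = 2² + 50/69 = 4 + 50/69 = 326/69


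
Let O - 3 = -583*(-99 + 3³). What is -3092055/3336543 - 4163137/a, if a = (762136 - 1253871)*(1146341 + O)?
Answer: -86037761855820029/92841459488181600 ≈ -0.92672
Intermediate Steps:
O = 41979 (O = 3 - 583*(-99 + 3³) = 3 - 583*(-99 + 27) = 3 - 583*(-72) = 3 + 41976 = 41979)
a = -584338535200 (a = (762136 - 1253871)*(1146341 + 41979) = -491735*1188320 = -584338535200)
-3092055/3336543 - 4163137/a = -3092055/3336543 - 4163137/(-584338535200) = -3092055*1/3336543 - 4163137*(-1/584338535200) = -1030685/1112181 + 4163137/584338535200 = -86037761855820029/92841459488181600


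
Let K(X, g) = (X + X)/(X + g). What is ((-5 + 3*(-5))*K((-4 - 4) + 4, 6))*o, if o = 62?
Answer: 4960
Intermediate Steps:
K(X, g) = 2*X/(X + g) (K(X, g) = (2*X)/(X + g) = 2*X/(X + g))
((-5 + 3*(-5))*K((-4 - 4) + 4, 6))*o = ((-5 + 3*(-5))*(2*((-4 - 4) + 4)/(((-4 - 4) + 4) + 6)))*62 = ((-5 - 15)*(2*(-8 + 4)/((-8 + 4) + 6)))*62 = -40*(-4)/(-4 + 6)*62 = -40*(-4)/2*62 = -20*(-4)*62 = 80*62 = 4960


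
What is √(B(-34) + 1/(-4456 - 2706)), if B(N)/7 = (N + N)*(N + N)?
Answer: 111*√134753030/7162 ≈ 179.91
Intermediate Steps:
B(N) = 28*N² (B(N) = 7*((N + N)*(N + N)) = 7*((2*N)*(2*N)) = 7*(4*N²) = 28*N²)
√(B(-34) + 1/(-4456 - 2706)) = √(28*(-34)² + 1/(-4456 - 2706)) = √(28*1156 + 1/(-7162)) = √(32368 - 1/7162) = √(231819615/7162) = 111*√134753030/7162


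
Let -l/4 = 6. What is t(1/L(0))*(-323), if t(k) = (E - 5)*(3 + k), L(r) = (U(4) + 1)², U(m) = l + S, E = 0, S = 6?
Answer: 82460/17 ≈ 4850.6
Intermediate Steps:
l = -24 (l = -4*6 = -24)
U(m) = -18 (U(m) = -24 + 6 = -18)
L(r) = 289 (L(r) = (-18 + 1)² = (-17)² = 289)
t(k) = -15 - 5*k (t(k) = (0 - 5)*(3 + k) = -5*(3 + k) = -15 - 5*k)
t(1/L(0))*(-323) = (-15 - 5/289)*(-323) = -4340/289*(-323) = 82460/17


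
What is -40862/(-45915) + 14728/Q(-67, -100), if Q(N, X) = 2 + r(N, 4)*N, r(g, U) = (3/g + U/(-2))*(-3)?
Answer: -659523562/18779235 ≈ -35.120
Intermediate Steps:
r(g, U) = -9/g + 3*U/2 (r(g, U) = (3/g + U*(-½))*(-3) = (3/g - U/2)*(-3) = -9/g + 3*U/2)
Q(N, X) = 2 + N*(6 - 9/N) (Q(N, X) = 2 + (-9/N + (3/2)*4)*N = 2 + (-9/N + 6)*N = 2 + (6 - 9/N)*N = 2 + N*(6 - 9/N))
-40862/(-45915) + 14728/Q(-67, -100) = -40862/(-45915) + 14728/(-7 + 6*(-67)) = -40862*(-1/45915) + 14728/(-7 - 402) = 40862/45915 + 14728/(-409) = 40862/45915 + 14728*(-1/409) = 40862/45915 - 14728/409 = -659523562/18779235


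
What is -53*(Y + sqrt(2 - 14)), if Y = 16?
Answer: -848 - 106*I*sqrt(3) ≈ -848.0 - 183.6*I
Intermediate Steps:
-53*(Y + sqrt(2 - 14)) = -53*(16 + sqrt(2 - 14)) = -53*(16 + sqrt(-12)) = -53*(16 + 2*I*sqrt(3)) = -848 - 106*I*sqrt(3)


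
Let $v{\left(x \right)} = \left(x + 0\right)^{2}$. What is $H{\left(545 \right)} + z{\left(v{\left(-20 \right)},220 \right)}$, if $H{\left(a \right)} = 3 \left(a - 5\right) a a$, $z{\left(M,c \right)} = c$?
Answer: $481180720$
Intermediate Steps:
$v{\left(x \right)} = x^{2}$
$H{\left(a \right)} = a^{2} \left(-15 + 3 a\right)$ ($H{\left(a \right)} = 3 \left(-5 + a\right) a a = \left(-15 + 3 a\right) a a = a \left(-15 + 3 a\right) a = a^{2} \left(-15 + 3 a\right)$)
$H{\left(545 \right)} + z{\left(v{\left(-20 \right)},220 \right)} = 3 \cdot 545^{2} \left(-5 + 545\right) + 220 = 3 \cdot 297025 \cdot 540 + 220 = 481180500 + 220 = 481180720$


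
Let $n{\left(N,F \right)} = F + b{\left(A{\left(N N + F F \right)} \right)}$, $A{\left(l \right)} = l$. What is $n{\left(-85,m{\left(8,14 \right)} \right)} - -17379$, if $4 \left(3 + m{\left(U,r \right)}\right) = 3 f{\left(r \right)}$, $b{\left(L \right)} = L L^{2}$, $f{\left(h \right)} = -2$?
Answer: $\frac{24341095512109}{64} \approx 3.8033 \cdot 10^{11}$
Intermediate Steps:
$b{\left(L \right)} = L^{3}$
$m{\left(U,r \right)} = - \frac{9}{2}$ ($m{\left(U,r \right)} = -3 + \frac{3 \left(-2\right)}{4} = -3 + \frac{1}{4} \left(-6\right) = -3 - \frac{3}{2} = - \frac{9}{2}$)
$n{\left(N,F \right)} = F + \left(F^{2} + N^{2}\right)^{3}$ ($n{\left(N,F \right)} = F + \left(N N + F F\right)^{3} = F + \left(N^{2} + F^{2}\right)^{3} = F + \left(F^{2} + N^{2}\right)^{3}$)
$n{\left(-85,m{\left(8,14 \right)} \right)} - -17379 = \left(- \frac{9}{2} + \left(\left(- \frac{9}{2}\right)^{2} + \left(-85\right)^{2}\right)^{3}\right) - -17379 = \left(- \frac{9}{2} + \left(\frac{81}{4} + 7225\right)^{3}\right) + 17379 = \left(- \frac{9}{2} + \left(\frac{28981}{4}\right)^{3}\right) + 17379 = \left(- \frac{9}{2} + \frac{24341094400141}{64}\right) + 17379 = \frac{24341094399853}{64} + 17379 = \frac{24341095512109}{64}$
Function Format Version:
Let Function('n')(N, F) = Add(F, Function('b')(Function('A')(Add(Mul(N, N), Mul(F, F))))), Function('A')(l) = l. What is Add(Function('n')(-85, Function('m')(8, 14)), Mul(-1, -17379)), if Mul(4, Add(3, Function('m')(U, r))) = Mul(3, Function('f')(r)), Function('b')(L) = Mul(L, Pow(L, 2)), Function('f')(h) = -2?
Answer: Rational(24341095512109, 64) ≈ 3.8033e+11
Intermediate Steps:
Function('b')(L) = Pow(L, 3)
Function('m')(U, r) = Rational(-9, 2) (Function('m')(U, r) = Add(-3, Mul(Rational(1, 4), Mul(3, -2))) = Add(-3, Mul(Rational(1, 4), -6)) = Add(-3, Rational(-3, 2)) = Rational(-9, 2))
Function('n')(N, F) = Add(F, Pow(Add(Pow(F, 2), Pow(N, 2)), 3)) (Function('n')(N, F) = Add(F, Pow(Add(Mul(N, N), Mul(F, F)), 3)) = Add(F, Pow(Add(Pow(N, 2), Pow(F, 2)), 3)) = Add(F, Pow(Add(Pow(F, 2), Pow(N, 2)), 3)))
Add(Function('n')(-85, Function('m')(8, 14)), Mul(-1, -17379)) = Add(Add(Rational(-9, 2), Pow(Add(Pow(Rational(-9, 2), 2), Pow(-85, 2)), 3)), Mul(-1, -17379)) = Add(Add(Rational(-9, 2), Pow(Add(Rational(81, 4), 7225), 3)), 17379) = Add(Add(Rational(-9, 2), Pow(Rational(28981, 4), 3)), 17379) = Add(Add(Rational(-9, 2), Rational(24341094400141, 64)), 17379) = Add(Rational(24341094399853, 64), 17379) = Rational(24341095512109, 64)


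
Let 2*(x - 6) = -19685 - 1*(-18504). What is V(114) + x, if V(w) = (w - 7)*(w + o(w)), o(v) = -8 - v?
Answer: -2881/2 ≈ -1440.5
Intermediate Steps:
x = -1169/2 (x = 6 + (-19685 - 1*(-18504))/2 = 6 + (-19685 + 18504)/2 = 6 + (1/2)*(-1181) = 6 - 1181/2 = -1169/2 ≈ -584.50)
V(w) = 56 - 8*w (V(w) = (w - 7)*(w + (-8 - w)) = (-7 + w)*(-8) = 56 - 8*w)
V(114) + x = (56 - 8*114) - 1169/2 = (56 - 912) - 1169/2 = -856 - 1169/2 = -2881/2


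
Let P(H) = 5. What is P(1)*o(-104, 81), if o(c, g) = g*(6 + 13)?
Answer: 7695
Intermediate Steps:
o(c, g) = 19*g (o(c, g) = g*19 = 19*g)
P(1)*o(-104, 81) = 5*(19*81) = 5*1539 = 7695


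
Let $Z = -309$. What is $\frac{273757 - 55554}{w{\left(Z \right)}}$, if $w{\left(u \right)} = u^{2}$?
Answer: $\frac{218203}{95481} \approx 2.2853$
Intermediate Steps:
$\frac{273757 - 55554}{w{\left(Z \right)}} = \frac{273757 - 55554}{\left(-309\right)^{2}} = \frac{218203}{95481}$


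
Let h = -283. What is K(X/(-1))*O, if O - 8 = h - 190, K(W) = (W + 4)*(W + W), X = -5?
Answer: -41850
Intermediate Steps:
K(W) = 2*W*(4 + W) (K(W) = (4 + W)*(2*W) = 2*W*(4 + W))
O = -465 (O = 8 + (-283 - 190) = 8 - 473 = -465)
K(X/(-1))*O = (2*(-5/(-1))*(4 - 5/(-1)))*(-465) = (2*(-5*(-1))*(4 - 5*(-1)))*(-465) = (2*5*(4 + 5))*(-465) = (2*5*9)*(-465) = 90*(-465) = -41850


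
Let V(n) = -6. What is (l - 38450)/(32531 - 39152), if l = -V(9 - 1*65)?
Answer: 38444/6621 ≈ 5.8064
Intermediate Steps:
l = 6 (l = -1*(-6) = 6)
(l - 38450)/(32531 - 39152) = (6 - 38450)/(32531 - 39152) = -38444/(-6621) = -38444*(-1/6621) = 38444/6621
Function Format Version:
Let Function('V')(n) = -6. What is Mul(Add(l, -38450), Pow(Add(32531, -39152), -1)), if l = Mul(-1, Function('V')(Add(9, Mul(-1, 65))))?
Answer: Rational(38444, 6621) ≈ 5.8064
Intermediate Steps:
l = 6 (l = Mul(-1, -6) = 6)
Mul(Add(l, -38450), Pow(Add(32531, -39152), -1)) = Mul(Add(6, -38450), Pow(Add(32531, -39152), -1)) = Mul(-38444, Pow(-6621, -1)) = Mul(-38444, Rational(-1, 6621)) = Rational(38444, 6621)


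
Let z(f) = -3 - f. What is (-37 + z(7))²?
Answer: 2209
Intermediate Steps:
(-37 + z(7))² = (-37 + (-3 - 1*7))² = (-37 + (-3 - 7))² = (-37 - 10)² = (-47)² = 2209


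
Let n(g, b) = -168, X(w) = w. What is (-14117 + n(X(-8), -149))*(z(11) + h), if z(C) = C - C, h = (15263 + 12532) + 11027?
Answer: -554572270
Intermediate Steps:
h = 38822 (h = 27795 + 11027 = 38822)
z(C) = 0
(-14117 + n(X(-8), -149))*(z(11) + h) = (-14117 - 168)*(0 + 38822) = -14285*38822 = -554572270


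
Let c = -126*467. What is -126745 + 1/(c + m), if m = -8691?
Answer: -8559470086/67533 ≈ -1.2675e+5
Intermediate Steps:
c = -58842
-126745 + 1/(c + m) = -126745 + 1/(-58842 - 8691) = -126745 + 1/(-67533) = -126745 - 1/67533 = -8559470086/67533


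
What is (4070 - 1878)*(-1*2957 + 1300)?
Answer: -3632144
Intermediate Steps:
(4070 - 1878)*(-1*2957 + 1300) = 2192*(-2957 + 1300) = 2192*(-1657) = -3632144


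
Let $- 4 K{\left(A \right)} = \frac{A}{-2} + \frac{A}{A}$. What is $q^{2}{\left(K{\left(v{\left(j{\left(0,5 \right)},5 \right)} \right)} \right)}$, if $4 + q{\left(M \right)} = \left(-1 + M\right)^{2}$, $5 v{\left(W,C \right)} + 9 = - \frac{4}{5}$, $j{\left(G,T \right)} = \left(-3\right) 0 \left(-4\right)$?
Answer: $\frac{4984218801}{1600000000} \approx 3.1151$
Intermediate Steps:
$j{\left(G,T \right)} = 0$ ($j{\left(G,T \right)} = 0 \left(-4\right) = 0$)
$v{\left(W,C \right)} = - \frac{49}{25}$ ($v{\left(W,C \right)} = - \frac{9}{5} + \frac{\left(-4\right) \frac{1}{5}}{5} = - \frac{9}{5} + \frac{1}{5} \left(- \frac{4}{5}\right) = - \frac{9}{5} - \frac{4}{25} = - \frac{49}{25}$)
$K{\left(A \right)} = - \frac{1}{4} + \frac{A}{8}$ ($K{\left(A \right)} = - \frac{\frac{A}{-2} + \frac{A}{A}}{4} = - \frac{A \left(- \frac{1}{2}\right) + 1}{4} = - \frac{- \frac{A}{2} + 1}{4} = - \frac{1 - \frac{A}{2}}{4} = - \frac{1}{4} + \frac{A}{8}$)
$q{\left(M \right)} = -4 + \left(-1 + M\right)^{2}$
$q^{2}{\left(K{\left(v{\left(j{\left(0,5 \right)},5 \right)} \right)} \right)} = \left(-4 + \left(-1 + \left(- \frac{1}{4} + \frac{1}{8} \left(- \frac{49}{25}\right)\right)\right)^{2}\right)^{2} = \left(-4 + \left(-1 - \frac{99}{200}\right)^{2}\right)^{2} = \left(-4 + \left(- \frac{299}{200}\right)^{2}\right)^{2} = \left(-4 + \frac{89401}{40000}\right)^{2} = \left(- \frac{70599}{40000}\right)^{2} = \frac{4984218801}{1600000000}$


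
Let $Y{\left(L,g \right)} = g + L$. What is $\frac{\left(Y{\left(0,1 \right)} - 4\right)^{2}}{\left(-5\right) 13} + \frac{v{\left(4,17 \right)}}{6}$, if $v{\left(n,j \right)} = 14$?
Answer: $\frac{428}{195} \approx 2.1949$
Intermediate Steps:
$Y{\left(L,g \right)} = L + g$
$\frac{\left(Y{\left(0,1 \right)} - 4\right)^{2}}{\left(-5\right) 13} + \frac{v{\left(4,17 \right)}}{6} = \frac{\left(\left(0 + 1\right) - 4\right)^{2}}{\left(-5\right) 13} + \frac{14}{6} = \frac{\left(1 - 4\right)^{2}}{-65} + 14 \cdot \frac{1}{6} = \left(-3\right)^{2} \left(- \frac{1}{65}\right) + \frac{7}{3} = 9 \left(- \frac{1}{65}\right) + \frac{7}{3} = - \frac{9}{65} + \frac{7}{3} = \frac{428}{195}$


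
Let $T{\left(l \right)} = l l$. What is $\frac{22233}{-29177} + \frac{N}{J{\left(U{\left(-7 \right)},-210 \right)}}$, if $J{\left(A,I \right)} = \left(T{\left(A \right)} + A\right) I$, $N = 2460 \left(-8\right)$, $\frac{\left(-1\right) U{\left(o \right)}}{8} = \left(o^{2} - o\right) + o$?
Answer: $- \frac{2979341815}{3913015001} \approx -0.76139$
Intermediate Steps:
$U{\left(o \right)} = - 8 o^{2}$ ($U{\left(o \right)} = - 8 \left(\left(o^{2} - o\right) + o\right) = - 8 o^{2}$)
$N = -19680$
$T{\left(l \right)} = l^{2}$
$J{\left(A,I \right)} = I \left(A + A^{2}\right)$ ($J{\left(A,I \right)} = \left(A^{2} + A\right) I = \left(A + A^{2}\right) I = I \left(A + A^{2}\right)$)
$\frac{22233}{-29177} + \frac{N}{J{\left(U{\left(-7 \right)},-210 \right)}} = \frac{22233}{-29177} - \frac{19680}{- 8 \left(-7\right)^{2} \left(-210\right) \left(1 - 8 \left(-7\right)^{2}\right)} = 22233 \left(- \frac{1}{29177}\right) - \frac{19680}{\left(-8\right) 49 \left(-210\right) \left(1 - 392\right)} = - \frac{22233}{29177} - \frac{19680}{\left(-392\right) \left(-210\right) \left(1 - 392\right)} = - \frac{22233}{29177} - \frac{19680}{\left(-392\right) \left(-210\right) \left(-391\right)} = - \frac{22233}{29177} - \frac{19680}{-32187120} = - \frac{22233}{29177} - - \frac{82}{134113} = - \frac{22233}{29177} + \frac{82}{134113} = - \frac{2979341815}{3913015001}$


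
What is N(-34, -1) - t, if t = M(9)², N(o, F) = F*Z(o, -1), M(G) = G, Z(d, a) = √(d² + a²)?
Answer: -81 - √1157 ≈ -115.01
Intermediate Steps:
Z(d, a) = √(a² + d²)
N(o, F) = F*√(1 + o²) (N(o, F) = F*√((-1)² + o²) = F*√(1 + o²))
t = 81 (t = 9² = 81)
N(-34, -1) - t = -√(1 + (-34)²) - 1*81 = -√(1 + 1156) - 81 = -√1157 - 81 = -81 - √1157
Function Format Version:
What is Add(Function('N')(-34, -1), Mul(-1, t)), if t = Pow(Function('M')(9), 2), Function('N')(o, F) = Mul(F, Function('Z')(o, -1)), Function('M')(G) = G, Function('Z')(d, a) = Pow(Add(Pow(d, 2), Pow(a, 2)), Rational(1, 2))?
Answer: Add(-81, Mul(-1, Pow(1157, Rational(1, 2)))) ≈ -115.01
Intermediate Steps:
Function('Z')(d, a) = Pow(Add(Pow(a, 2), Pow(d, 2)), Rational(1, 2))
Function('N')(o, F) = Mul(F, Pow(Add(1, Pow(o, 2)), Rational(1, 2))) (Function('N')(o, F) = Mul(F, Pow(Add(Pow(-1, 2), Pow(o, 2)), Rational(1, 2))) = Mul(F, Pow(Add(1, Pow(o, 2)), Rational(1, 2))))
t = 81 (t = Pow(9, 2) = 81)
Add(Function('N')(-34, -1), Mul(-1, t)) = Add(Mul(-1, Pow(Add(1, Pow(-34, 2)), Rational(1, 2))), Mul(-1, 81)) = Add(Mul(-1, Pow(Add(1, 1156), Rational(1, 2))), -81) = Add(Mul(-1, Pow(1157, Rational(1, 2))), -81) = Add(-81, Mul(-1, Pow(1157, Rational(1, 2))))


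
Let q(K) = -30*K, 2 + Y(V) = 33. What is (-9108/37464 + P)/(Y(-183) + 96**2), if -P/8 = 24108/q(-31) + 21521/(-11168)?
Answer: -64921793119/3123351607460 ≈ -0.020786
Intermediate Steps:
Y(V) = 31 (Y(V) = -2 + 33 = 31)
P = -41537269/216380 (P = -8*(24108/((-30*(-31))) + 21521/(-11168)) = -8*(24108/930 + 21521*(-1/11168)) = -8*(24108*(1/930) - 21521/11168) = -8*(4018/155 - 21521/11168) = -8*41537269/1731040 = -41537269/216380 ≈ -191.96)
(-9108/37464 + P)/(Y(-183) + 96**2) = (-9108/37464 - 41537269/216380)/(31 + 96**2) = (-9108*1/37464 - 41537269/216380)/(31 + 9216) = (-759/3122 - 41537269/216380)/9247 = -64921793119/337769180*1/9247 = -64921793119/3123351607460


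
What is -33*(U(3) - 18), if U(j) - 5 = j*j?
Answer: 132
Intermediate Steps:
U(j) = 5 + j² (U(j) = 5 + j*j = 5 + j²)
-33*(U(3) - 18) = -33*((5 + 3²) - 18) = -33*((5 + 9) - 18) = -33*(14 - 18) = -33*(-4) = 132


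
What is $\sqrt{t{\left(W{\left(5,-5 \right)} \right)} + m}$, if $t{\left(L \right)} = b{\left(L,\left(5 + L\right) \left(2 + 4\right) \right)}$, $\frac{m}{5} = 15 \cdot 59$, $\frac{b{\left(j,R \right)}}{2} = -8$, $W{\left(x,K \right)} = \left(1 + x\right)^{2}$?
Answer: $\sqrt{4409} \approx 66.4$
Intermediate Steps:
$b{\left(j,R \right)} = -16$ ($b{\left(j,R \right)} = 2 \left(-8\right) = -16$)
$m = 4425$ ($m = 5 \cdot 15 \cdot 59 = 5 \cdot 885 = 4425$)
$t{\left(L \right)} = -16$
$\sqrt{t{\left(W{\left(5,-5 \right)} \right)} + m} = \sqrt{-16 + 4425} = \sqrt{4409}$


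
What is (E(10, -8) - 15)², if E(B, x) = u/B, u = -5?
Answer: 961/4 ≈ 240.25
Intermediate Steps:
E(B, x) = -5/B
(E(10, -8) - 15)² = (-5/10 - 15)² = (-5*⅒ - 15)² = (-½ - 15)² = (-31/2)² = 961/4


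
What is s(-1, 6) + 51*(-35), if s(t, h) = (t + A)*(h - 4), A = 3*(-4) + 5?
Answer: -1801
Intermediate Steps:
A = -7 (A = -12 + 5 = -7)
s(t, h) = (-7 + t)*(-4 + h) (s(t, h) = (t - 7)*(h - 4) = (-7 + t)*(-4 + h))
s(-1, 6) + 51*(-35) = (28 - 7*6 - 4*(-1) + 6*(-1)) + 51*(-35) = (28 - 42 + 4 - 6) - 1785 = -16 - 1785 = -1801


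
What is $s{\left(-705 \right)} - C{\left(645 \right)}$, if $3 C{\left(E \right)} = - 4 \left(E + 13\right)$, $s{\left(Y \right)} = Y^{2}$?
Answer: $\frac{1493707}{3} \approx 4.979 \cdot 10^{5}$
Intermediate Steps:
$C{\left(E \right)} = - \frac{52}{3} - \frac{4 E}{3}$ ($C{\left(E \right)} = \frac{\left(-4\right) \left(E + 13\right)}{3} = \frac{\left(-4\right) \left(13 + E\right)}{3} = \frac{-52 - 4 E}{3} = - \frac{52}{3} - \frac{4 E}{3}$)
$s{\left(-705 \right)} - C{\left(645 \right)} = \left(-705\right)^{2} - \left(- \frac{52}{3} - 860\right) = 497025 - \left(- \frac{52}{3} - 860\right) = 497025 - - \frac{2632}{3} = 497025 + \frac{2632}{3} = \frac{1493707}{3}$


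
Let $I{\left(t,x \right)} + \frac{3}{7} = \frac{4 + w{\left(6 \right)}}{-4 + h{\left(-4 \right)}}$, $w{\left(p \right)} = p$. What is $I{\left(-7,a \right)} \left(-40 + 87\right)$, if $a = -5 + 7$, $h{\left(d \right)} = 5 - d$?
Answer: $\frac{517}{7} \approx 73.857$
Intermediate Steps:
$a = 2$
$I{\left(t,x \right)} = \frac{11}{7}$ ($I{\left(t,x \right)} = - \frac{3}{7} + \frac{4 + 6}{-4 + \left(5 - -4\right)} = - \frac{3}{7} + \frac{10}{-4 + \left(5 + 4\right)} = - \frac{3}{7} + \frac{10}{-4 + 9} = - \frac{3}{7} + \frac{10}{5} = - \frac{3}{7} + 10 \cdot \frac{1}{5} = - \frac{3}{7} + 2 = \frac{11}{7}$)
$I{\left(-7,a \right)} \left(-40 + 87\right) = \frac{11 \left(-40 + 87\right)}{7} = \frac{11}{7} \cdot 47 = \frac{517}{7}$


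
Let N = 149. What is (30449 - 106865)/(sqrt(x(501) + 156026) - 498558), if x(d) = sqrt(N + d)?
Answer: 76416/(498558 - sqrt(156026 + 5*sqrt(26))) ≈ 0.15340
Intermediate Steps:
x(d) = sqrt(149 + d)
(30449 - 106865)/(sqrt(x(501) + 156026) - 498558) = (30449 - 106865)/(sqrt(sqrt(149 + 501) + 156026) - 498558) = -76416/(sqrt(sqrt(650) + 156026) - 498558) = -76416/(sqrt(5*sqrt(26) + 156026) - 498558) = -76416/(sqrt(156026 + 5*sqrt(26)) - 498558) = -76416/(-498558 + sqrt(156026 + 5*sqrt(26)))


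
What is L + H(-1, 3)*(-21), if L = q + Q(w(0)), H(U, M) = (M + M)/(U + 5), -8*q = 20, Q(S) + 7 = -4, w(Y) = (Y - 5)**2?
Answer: -45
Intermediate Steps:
w(Y) = (-5 + Y)**2
Q(S) = -11 (Q(S) = -7 - 4 = -11)
q = -5/2 (q = -1/8*20 = -5/2 ≈ -2.5000)
H(U, M) = 2*M/(5 + U) (H(U, M) = (2*M)/(5 + U) = 2*M/(5 + U))
L = -27/2 (L = -5/2 - 11 = -27/2 ≈ -13.500)
L + H(-1, 3)*(-21) = -27/2 + (2*3/(5 - 1))*(-21) = -27/2 + (2*3/4)*(-21) = -27/2 + (2*3*(1/4))*(-21) = -27/2 + (3/2)*(-21) = -27/2 - 63/2 = -45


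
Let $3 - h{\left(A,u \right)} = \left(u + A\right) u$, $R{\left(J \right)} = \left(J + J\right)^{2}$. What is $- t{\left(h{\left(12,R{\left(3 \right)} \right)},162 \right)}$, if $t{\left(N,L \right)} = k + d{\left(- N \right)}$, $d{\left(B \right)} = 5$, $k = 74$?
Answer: $-79$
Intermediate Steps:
$R{\left(J \right)} = 4 J^{2}$ ($R{\left(J \right)} = \left(2 J\right)^{2} = 4 J^{2}$)
$h{\left(A,u \right)} = 3 - u \left(A + u\right)$ ($h{\left(A,u \right)} = 3 - \left(u + A\right) u = 3 - \left(A + u\right) u = 3 - u \left(A + u\right)$)
$t{\left(N,L \right)} = 79$ ($t{\left(N,L \right)} = 74 + 5 = 79$)
$- t{\left(h{\left(12,R{\left(3 \right)} \right)},162 \right)} = \left(-1\right) 79 = -79$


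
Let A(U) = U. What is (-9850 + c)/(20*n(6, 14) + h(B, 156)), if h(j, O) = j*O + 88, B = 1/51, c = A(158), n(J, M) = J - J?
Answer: -41191/387 ≈ -106.44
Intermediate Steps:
n(J, M) = 0
c = 158
B = 1/51 ≈ 0.019608
h(j, O) = 88 + O*j (h(j, O) = O*j + 88 = 88 + O*j)
(-9850 + c)/(20*n(6, 14) + h(B, 156)) = (-9850 + 158)/(20*0 + (88 + 156*(1/51))) = -9692/(0 + (88 + 52/17)) = -9692/(0 + 1548/17) = -9692/1548/17 = -9692*17/1548 = -41191/387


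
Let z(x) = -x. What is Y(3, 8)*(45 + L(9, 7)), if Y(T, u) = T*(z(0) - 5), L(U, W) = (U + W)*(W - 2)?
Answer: -1875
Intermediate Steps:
L(U, W) = (-2 + W)*(U + W) (L(U, W) = (U + W)*(-2 + W) = (-2 + W)*(U + W))
Y(T, u) = -5*T (Y(T, u) = T*(-1*0 - 5) = T*(0 - 5) = T*(-5) = -5*T)
Y(3, 8)*(45 + L(9, 7)) = (-5*3)*(45 + (7**2 - 2*9 - 2*7 + 9*7)) = -15*(45 + (49 - 18 - 14 + 63)) = -15*(45 + 80) = -15*125 = -1875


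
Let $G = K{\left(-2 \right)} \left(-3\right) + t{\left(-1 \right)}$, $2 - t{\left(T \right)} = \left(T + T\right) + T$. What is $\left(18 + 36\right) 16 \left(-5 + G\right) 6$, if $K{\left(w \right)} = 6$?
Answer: $-93312$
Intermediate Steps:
$t{\left(T \right)} = 2 - 3 T$ ($t{\left(T \right)} = 2 - \left(\left(T + T\right) + T\right) = 2 - \left(2 T + T\right) = 2 - 3 T$)
$G = -13$ ($G = 6 \left(-3\right) + \left(2 - -3\right) = -18 + \left(2 + 3\right) = -18 + 5 = -13$)
$\left(18 + 36\right) 16 \left(-5 + G\right) 6 = \left(18 + 36\right) 16 \left(-5 - 13\right) 6 = 54 \cdot 16 \left(\left(-18\right) 6\right) = 864 \left(-108\right) = -93312$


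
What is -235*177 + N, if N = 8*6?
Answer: -41547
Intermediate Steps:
N = 48
-235*177 + N = -235*177 + 48 = -41595 + 48 = -41547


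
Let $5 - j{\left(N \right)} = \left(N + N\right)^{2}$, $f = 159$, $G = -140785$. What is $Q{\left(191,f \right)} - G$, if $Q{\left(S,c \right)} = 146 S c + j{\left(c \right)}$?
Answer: $4473540$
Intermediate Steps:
$j{\left(N \right)} = 5 - 4 N^{2}$ ($j{\left(N \right)} = 5 - \left(N + N\right)^{2} = 5 - \left(2 N\right)^{2} = 5 - 4 N^{2}$)
$Q{\left(S,c \right)} = 5 - 4 c^{2} + 146 S c$ ($Q{\left(S,c \right)} = 146 S c - \left(-5 + 4 c^{2}\right) = 5 - 4 c^{2} + 146 S c$)
$Q{\left(191,f \right)} - G = \left(5 - 4 \cdot 159^{2} + 146 \cdot 191 \cdot 159\right) - -140785 = \left(5 - 101124 + 4433874\right) + 140785 = 4332755 + 140785 = 4473540$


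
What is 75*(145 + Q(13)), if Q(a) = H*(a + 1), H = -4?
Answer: 6675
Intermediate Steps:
Q(a) = -4 - 4*a (Q(a) = -4*(a + 1) = -4*(1 + a) = -4 - 4*a)
75*(145 + Q(13)) = 75*(145 + (-4 - 4*13)) = 75*(145 + (-4 - 52)) = 75*(145 - 56) = 75*89 = 6675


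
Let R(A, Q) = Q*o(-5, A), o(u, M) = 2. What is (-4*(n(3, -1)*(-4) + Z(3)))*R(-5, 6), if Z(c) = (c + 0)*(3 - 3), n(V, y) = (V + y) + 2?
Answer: 768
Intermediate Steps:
n(V, y) = 2 + V + y
R(A, Q) = 2*Q (R(A, Q) = Q*2 = 2*Q)
Z(c) = 0 (Z(c) = c*0 = 0)
(-4*(n(3, -1)*(-4) + Z(3)))*R(-5, 6) = (-4*((2 + 3 - 1)*(-4) + 0))*(2*6) = -4*(4*(-4) + 0)*12 = -4*(-16 + 0)*12 = -4*(-16)*12 = 64*12 = 768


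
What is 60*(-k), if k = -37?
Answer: 2220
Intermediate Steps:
60*(-k) = 60*(-1*(-37)) = 60*37 = 2220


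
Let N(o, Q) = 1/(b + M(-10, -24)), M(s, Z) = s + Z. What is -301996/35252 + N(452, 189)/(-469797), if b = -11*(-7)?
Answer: -1525175768042/178033801323 ≈ -8.5668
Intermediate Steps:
M(s, Z) = Z + s
b = 77
N(o, Q) = 1/43 (N(o, Q) = 1/(77 + (-24 - 10)) = 1/(77 - 34) = 1/43)
-301996/35252 + N(452, 189)/(-469797) = -301996/35252 + (1/43)/(-469797) = -301996*1/35252 + (1/43)*(-1/469797) = -75499/8813 - 1/20201271 = -1525175768042/178033801323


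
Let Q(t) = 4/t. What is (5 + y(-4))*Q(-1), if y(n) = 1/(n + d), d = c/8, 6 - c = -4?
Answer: -204/11 ≈ -18.545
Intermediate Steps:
c = 10 (c = 6 - 1*(-4) = 6 + 4 = 10)
d = 5/4 (d = 10/8 = 10*(1/8) = 5/4 ≈ 1.2500)
y(n) = 1/(5/4 + n) (y(n) = 1/(n + 5/4) = 1/(5/4 + n))
(5 + y(-4))*Q(-1) = (5 + 4/(5 + 4*(-4)))*(4/(-1)) = (5 + 4/(5 - 16))*(4*(-1)) = (5 + 4/(-11))*(-4) = (5 + 4*(-1/11))*(-4) = (5 - 4/11)*(-4) = (51/11)*(-4) = -204/11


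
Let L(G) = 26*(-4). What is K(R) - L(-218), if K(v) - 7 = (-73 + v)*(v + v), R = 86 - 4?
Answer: 1587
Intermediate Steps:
L(G) = -104
R = 82
K(v) = 7 + 2*v*(-73 + v) (K(v) = 7 + (-73 + v)*(v + v) = 7 + (-73 + v)*(2*v) = 7 + 2*v*(-73 + v))
K(R) - L(-218) = (7 - 146*82 + 2*82²) - 1*(-104) = (7 - 11972 + 2*6724) + 104 = (7 - 11972 + 13448) + 104 = 1483 + 104 = 1587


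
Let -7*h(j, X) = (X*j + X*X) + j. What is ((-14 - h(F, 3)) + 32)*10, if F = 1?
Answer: 1390/7 ≈ 198.57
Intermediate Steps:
h(j, X) = -j/7 - X²/7 - X*j/7 (h(j, X) = -((X*j + X*X) + j)/7 = -((X*j + X²) + j)/7 = -((X² + X*j) + j)/7 = -(j + X² + X*j)/7 = -j/7 - X²/7 - X*j/7)
((-14 - h(F, 3)) + 32)*10 = ((-14 - (-⅐*1 - ⅐*3² - ⅐*3*1)) + 32)*10 = ((-14 - (-⅐ - ⅐*9 - 3/7)) + 32)*10 = ((-14 - (-⅐ - 9/7 - 3/7)) + 32)*10 = ((-14 - 1*(-13/7)) + 32)*10 = ((-14 + 13/7) + 32)*10 = (-85/7 + 32)*10 = (139/7)*10 = 1390/7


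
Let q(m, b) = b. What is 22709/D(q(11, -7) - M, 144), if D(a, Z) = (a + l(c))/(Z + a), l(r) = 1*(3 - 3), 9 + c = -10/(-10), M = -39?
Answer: 249799/2 ≈ 1.2490e+5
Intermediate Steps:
c = -8 (c = -9 - 10/(-10) = -9 - 10*(-1/10) = -9 + 1 = -8)
l(r) = 0 (l(r) = 1*0 = 0)
D(a, Z) = a/(Z + a) (D(a, Z) = (a + 0)/(Z + a) = a/(Z + a))
22709/D(q(11, -7) - M, 144) = 22709/(((-7 - 1*(-39))/(144 + (-7 - 1*(-39))))) = 22709/(((-7 + 39)/(144 + (-7 + 39)))) = 22709/((32/(144 + 32))) = 22709/((32/176)) = 22709/((32*(1/176))) = 22709/(2/11) = 22709*(11/2) = 249799/2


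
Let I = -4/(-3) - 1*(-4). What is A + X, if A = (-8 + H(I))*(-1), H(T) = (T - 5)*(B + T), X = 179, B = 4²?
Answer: 1619/9 ≈ 179.89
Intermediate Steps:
B = 16
I = 16/3 (I = -4*(-⅓) + 4 = 4/3 + 4 = 16/3 ≈ 5.3333)
H(T) = (-5 + T)*(16 + T) (H(T) = (T - 5)*(16 + T) = (-5 + T)*(16 + T))
A = 8/9 (A = (-8 + (-80 + (16/3)² + 11*(16/3)))*(-1) = (-8 + (-80 + 256/9 + 176/3))*(-1) = (-8 + 64/9)*(-1) = -8/9*(-1) = 8/9 ≈ 0.88889)
A + X = 8/9 + 179 = 1619/9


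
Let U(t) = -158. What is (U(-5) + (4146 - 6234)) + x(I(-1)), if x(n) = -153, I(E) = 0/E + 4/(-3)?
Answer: -2399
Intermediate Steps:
I(E) = -4/3 (I(E) = 0 + 4*(-⅓) = 0 - 4/3 = -4/3)
(U(-5) + (4146 - 6234)) + x(I(-1)) = (-158 + (4146 - 6234)) - 153 = (-158 - 2088) - 153 = -2246 - 153 = -2399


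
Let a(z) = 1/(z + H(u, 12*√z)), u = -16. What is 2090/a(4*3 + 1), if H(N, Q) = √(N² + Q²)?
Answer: 27170 + 8360*√133 ≈ 1.2358e+5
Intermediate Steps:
a(z) = 1/(z + √(256 + 144*z)) (a(z) = 1/(z + √((-16)² + (12*√z)²)) = 1/(z + √(256 + 144*z)))
2090/a(4*3 + 1) = 2090/(1/((4*3 + 1) + 4*√(16 + 9*(4*3 + 1)))) = 2090/(1/((12 + 1) + 4*√(16 + 9*(12 + 1)))) = 2090/(1/(13 + 4*√(16 + 9*13))) = 2090/(1/(13 + 4*√(16 + 117))) = 2090/(1/(13 + 4*√133)) = 2090*(13 + 4*√133) = 27170 + 8360*√133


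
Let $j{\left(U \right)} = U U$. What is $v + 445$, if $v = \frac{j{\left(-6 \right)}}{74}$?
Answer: $\frac{16483}{37} \approx 445.49$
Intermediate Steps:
$j{\left(U \right)} = U^{2}$
$v = \frac{18}{37}$ ($v = \frac{\left(-6\right)^{2}}{74} = 36 \cdot \frac{1}{74} = \frac{18}{37} \approx 0.48649$)
$v + 445 = \frac{18}{37} + 445 = \frac{16483}{37}$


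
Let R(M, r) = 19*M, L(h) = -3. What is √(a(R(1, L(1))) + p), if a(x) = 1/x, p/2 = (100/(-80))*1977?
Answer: I*√7136894/38 ≈ 70.302*I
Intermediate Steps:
p = -9885/2 (p = 2*((100/(-80))*1977) = 2*((100*(-1/80))*1977) = 2*(-5/4*1977) = 2*(-9885/4) = -9885/2 ≈ -4942.5)
√(a(R(1, L(1))) + p) = √(1/(19*1) - 9885/2) = √(1/19 - 9885/2) = √(-187813/38) = I*√7136894/38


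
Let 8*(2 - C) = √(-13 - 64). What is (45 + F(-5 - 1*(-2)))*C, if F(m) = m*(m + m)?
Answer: 126 - 63*I*√77/8 ≈ 126.0 - 69.103*I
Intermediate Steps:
F(m) = 2*m² (F(m) = m*(2*m) = 2*m²)
C = 2 - I*√77/8 (C = 2 - √(-13 - 64)/8 = 2 - I*√77/8 ≈ 2.0 - 1.0969*I)
(45 + F(-5 - 1*(-2)))*C = (45 + 2*(-5 - 1*(-2))²)*(2 - I*√77/8) = (45 + 2*(-5 + 2)²)*(2 - I*√77/8) = (45 + 2*(-3)²)*(2 - I*√77/8) = (45 + 2*9)*(2 - I*√77/8) = (45 + 18)*(2 - I*√77/8) = 63*(2 - I*√77/8) = 126 - 63*I*√77/8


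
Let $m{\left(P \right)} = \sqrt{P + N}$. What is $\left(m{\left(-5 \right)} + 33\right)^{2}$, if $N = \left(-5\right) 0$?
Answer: $\left(33 + i \sqrt{5}\right)^{2} \approx 1084.0 + 147.58 i$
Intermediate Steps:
$N = 0$
$m{\left(P \right)} = \sqrt{P}$ ($m{\left(P \right)} = \sqrt{P + 0} = \sqrt{P}$)
$\left(m{\left(-5 \right)} + 33\right)^{2} = \left(\sqrt{-5} + 33\right)^{2} = \left(i \sqrt{5} + 33\right)^{2} = \left(33 + i \sqrt{5}\right)^{2}$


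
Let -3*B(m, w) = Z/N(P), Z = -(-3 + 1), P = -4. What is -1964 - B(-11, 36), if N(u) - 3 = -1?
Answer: -5891/3 ≈ -1963.7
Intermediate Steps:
N(u) = 2 (N(u) = 3 - 1 = 2)
Z = 2 (Z = -1*(-2) = 2)
B(m, w) = -1/3 (B(m, w) = -2/(3*2) = -1/3*1 = -1/3)
-1964 - B(-11, 36) = -1964 - 1*(-1/3) = -1964 + 1/3 = -5891/3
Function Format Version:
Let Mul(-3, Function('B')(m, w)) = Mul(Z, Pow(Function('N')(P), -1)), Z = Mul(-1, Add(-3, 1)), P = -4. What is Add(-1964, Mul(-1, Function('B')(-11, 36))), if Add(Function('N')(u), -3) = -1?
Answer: Rational(-5891, 3) ≈ -1963.7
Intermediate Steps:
Function('N')(u) = 2 (Function('N')(u) = Add(3, -1) = 2)
Z = 2 (Z = Mul(-1, -2) = 2)
Function('B')(m, w) = Rational(-1, 3) (Function('B')(m, w) = Mul(Rational(-1, 3), Mul(2, Pow(2, -1))) = Mul(Rational(-1, 3), Mul(2, Rational(1, 2))) = Mul(Rational(-1, 3), 1) = Rational(-1, 3))
Add(-1964, Mul(-1, Function('B')(-11, 36))) = Add(-1964, Mul(-1, Rational(-1, 3))) = Add(-1964, Rational(1, 3)) = Rational(-5891, 3)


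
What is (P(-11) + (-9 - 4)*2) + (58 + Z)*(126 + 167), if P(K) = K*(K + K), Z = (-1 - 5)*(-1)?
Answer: 18968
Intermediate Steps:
Z = 6 (Z = -6*(-1) = 6)
P(K) = 2*K² (P(K) = K*(2*K) = 2*K²)
(P(-11) + (-9 - 4)*2) + (58 + Z)*(126 + 167) = (2*(-11)² + (-9 - 4)*2) + (58 + 6)*(126 + 167) = (2*121 - 13*2) + 64*293 = (242 - 26) + 18752 = 216 + 18752 = 18968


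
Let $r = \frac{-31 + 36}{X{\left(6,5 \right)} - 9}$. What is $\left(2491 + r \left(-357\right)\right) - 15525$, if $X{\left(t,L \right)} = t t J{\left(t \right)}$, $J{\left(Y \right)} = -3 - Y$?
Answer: $- \frac{1446179}{111} \approx -13029.0$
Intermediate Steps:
$X{\left(t,L \right)} = t^{2} \left(-3 - t\right)$ ($X{\left(t,L \right)} = t t \left(-3 - t\right) = t^{2} \left(-3 - t\right)$)
$r = - \frac{5}{333}$ ($r = \frac{-31 + 36}{6^{2} \left(-3 - 6\right) - 9} = \frac{5}{36 \left(-3 - 6\right) - 9} = \frac{5}{36 \left(-9\right) - 9} = \frac{5}{-324 - 9} = \frac{5}{-333} = 5 \left(- \frac{1}{333}\right) = - \frac{5}{333} \approx -0.015015$)
$\left(2491 + r \left(-357\right)\right) - 15525 = \left(2491 - - \frac{595}{111}\right) - 15525 = \left(2491 + \frac{595}{111}\right) - 15525 = \frac{277096}{111} - 15525 = - \frac{1446179}{111}$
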